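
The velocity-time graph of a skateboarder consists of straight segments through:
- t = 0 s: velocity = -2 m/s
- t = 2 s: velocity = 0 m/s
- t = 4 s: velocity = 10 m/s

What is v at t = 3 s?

On 2–4 s the graph is linear from 0 to 10 m/s: v(3) = 0 + (10 − 0)·(3 − 2)/(4 − 2) = 5 m/s.

5 m/s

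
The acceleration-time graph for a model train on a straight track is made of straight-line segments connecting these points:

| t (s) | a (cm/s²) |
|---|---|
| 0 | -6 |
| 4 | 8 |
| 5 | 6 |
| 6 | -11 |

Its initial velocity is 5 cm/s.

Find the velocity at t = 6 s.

13.5 cm/s

Δv equals the area under the a-t graph; then v = v₀ + Δv.
0–4 s: ½(-6 + 8)(4) = 4 cm/s
4–5 s: ½(8 + 6)(1) = 7 cm/s
5–6 s: ½(6 + -11)(1) = -2.5 cm/s
Δv = 8.5 cm/s, so v(6) = 5 + (8.5) = 13.5 cm/s.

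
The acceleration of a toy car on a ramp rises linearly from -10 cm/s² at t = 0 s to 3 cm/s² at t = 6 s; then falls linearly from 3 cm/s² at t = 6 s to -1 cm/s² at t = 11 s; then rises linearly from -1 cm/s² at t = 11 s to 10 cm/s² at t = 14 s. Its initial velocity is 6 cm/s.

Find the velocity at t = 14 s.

3.5 cm/s

Δv equals the area under the a-t graph; then v = v₀ + Δv.
0–6 s: ½(-10 + 3)(6) = -21 cm/s
6–11 s: ½(3 + -1)(5) = 5 cm/s
11–14 s: ½(-1 + 10)(3) = 13.5 cm/s
Δv = -2.5 cm/s, so v(14) = 6 + (-2.5) = 3.5 cm/s.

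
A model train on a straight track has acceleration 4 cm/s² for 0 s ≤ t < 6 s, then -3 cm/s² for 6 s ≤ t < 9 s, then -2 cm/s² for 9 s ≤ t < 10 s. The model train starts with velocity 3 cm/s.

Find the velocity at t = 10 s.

16 cm/s

Δv equals the area under the a-t graph; then v = v₀ + Δv.
0–6 s: 4 × 6 = 24 cm/s
6–9 s: -3 × 3 = -9 cm/s
9–10 s: -2 × 1 = -2 cm/s
Δv = 13 cm/s, so v(10) = 3 + (13) = 16 cm/s.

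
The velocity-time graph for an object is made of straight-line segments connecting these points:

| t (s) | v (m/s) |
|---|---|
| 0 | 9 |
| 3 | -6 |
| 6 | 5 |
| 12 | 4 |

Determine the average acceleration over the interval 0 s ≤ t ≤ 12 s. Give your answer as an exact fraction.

-5/12 m/s²

Average acceleration = Δv/Δt = (4 − 9)/(12 − 0) = -5/12 m/s².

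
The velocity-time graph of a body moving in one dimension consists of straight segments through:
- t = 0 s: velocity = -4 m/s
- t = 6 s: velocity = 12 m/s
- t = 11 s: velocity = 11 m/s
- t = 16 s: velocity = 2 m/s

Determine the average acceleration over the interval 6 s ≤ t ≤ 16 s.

-1 m/s²

Average acceleration = Δv/Δt = (2 − 12)/(16 − 6) = -1 m/s².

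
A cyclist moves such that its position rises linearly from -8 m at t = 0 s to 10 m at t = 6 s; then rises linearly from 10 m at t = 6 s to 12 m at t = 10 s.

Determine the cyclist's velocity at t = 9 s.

Velocity is the slope of the x-t graph on 6–10 s: (12 − 10)/(10 − 6) = 0.5 m/s.

0.5 m/s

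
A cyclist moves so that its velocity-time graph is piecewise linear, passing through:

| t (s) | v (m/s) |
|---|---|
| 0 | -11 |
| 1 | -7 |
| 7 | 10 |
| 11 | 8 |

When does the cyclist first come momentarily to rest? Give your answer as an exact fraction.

v changes sign on 1–7 s (from -7 to 10); the graph is linear there, so v = 0 at t = 1 + (7)·(7 − 1)/(10 − -7) = 59/17 s.

t = 59/17 s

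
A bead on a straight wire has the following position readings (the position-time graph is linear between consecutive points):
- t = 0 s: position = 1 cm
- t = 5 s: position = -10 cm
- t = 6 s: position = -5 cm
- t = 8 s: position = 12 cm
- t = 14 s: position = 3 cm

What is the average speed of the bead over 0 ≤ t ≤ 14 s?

3 cm/s

Average speed = (total path length)/(elapsed time); on a piecewise-linear x-t graph the path length is Σ|Δx|.
0–5 s: |Δx| = |-10 − 1| = 11 cm
5–6 s: |Δx| = |-5 − -10| = 5 cm
6–8 s: |Δx| = |12 − -5| = 17 cm
8–14 s: |Δx| = |3 − 12| = 9 cm
Total path = 42 cm; average speed = 42/14 = 3 cm/s.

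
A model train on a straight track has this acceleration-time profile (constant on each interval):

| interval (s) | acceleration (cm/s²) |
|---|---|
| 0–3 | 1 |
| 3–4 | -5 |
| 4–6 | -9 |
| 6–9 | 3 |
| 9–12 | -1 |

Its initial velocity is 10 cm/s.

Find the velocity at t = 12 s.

-4 cm/s

Δv equals the area under the a-t graph; then v = v₀ + Δv.
0–3 s: 1 × 3 = 3 cm/s
3–4 s: -5 × 1 = -5 cm/s
4–6 s: -9 × 2 = -18 cm/s
6–9 s: 3 × 3 = 9 cm/s
9–12 s: -1 × 3 = -3 cm/s
Δv = -14 cm/s, so v(12) = 10 + (-14) = -4 cm/s.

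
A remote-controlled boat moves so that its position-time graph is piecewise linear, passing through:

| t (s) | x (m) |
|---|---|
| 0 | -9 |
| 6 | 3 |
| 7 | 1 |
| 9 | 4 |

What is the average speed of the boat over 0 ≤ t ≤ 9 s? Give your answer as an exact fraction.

Average speed = (total path length)/(elapsed time); on a piecewise-linear x-t graph the path length is Σ|Δx|.
0–6 s: |Δx| = |3 − -9| = 12 m
6–7 s: |Δx| = |1 − 3| = 2 m
7–9 s: |Δx| = |4 − 1| = 3 m
Total path = 17 m; average speed = 17/9 = 17/9 m/s.

17/9 m/s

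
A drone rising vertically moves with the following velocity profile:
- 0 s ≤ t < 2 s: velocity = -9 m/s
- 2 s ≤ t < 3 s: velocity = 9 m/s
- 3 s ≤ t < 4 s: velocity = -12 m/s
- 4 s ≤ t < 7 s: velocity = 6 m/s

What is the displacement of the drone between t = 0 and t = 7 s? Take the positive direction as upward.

-3 m

Displacement is the signed area under the v-t curve.
0–2 s: -9 × 2 = -18 m
2–3 s: 9 × 1 = 9 m
3–4 s: -12 × 1 = -12 m
4–7 s: 6 × 3 = 18 m
Net displacement = -3 m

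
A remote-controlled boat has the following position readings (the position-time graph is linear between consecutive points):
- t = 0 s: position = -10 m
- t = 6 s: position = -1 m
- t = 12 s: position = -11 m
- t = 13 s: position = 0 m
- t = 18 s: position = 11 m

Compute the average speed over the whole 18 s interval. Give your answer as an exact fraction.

41/18 m/s

Average speed = (total path length)/(elapsed time); on a piecewise-linear x-t graph the path length is Σ|Δx|.
0–6 s: |Δx| = |-1 − -10| = 9 m
6–12 s: |Δx| = |-11 − -1| = 10 m
12–13 s: |Δx| = |0 − -11| = 11 m
13–18 s: |Δx| = |11 − 0| = 11 m
Total path = 41 m; average speed = 41/18 = 41/18 m/s.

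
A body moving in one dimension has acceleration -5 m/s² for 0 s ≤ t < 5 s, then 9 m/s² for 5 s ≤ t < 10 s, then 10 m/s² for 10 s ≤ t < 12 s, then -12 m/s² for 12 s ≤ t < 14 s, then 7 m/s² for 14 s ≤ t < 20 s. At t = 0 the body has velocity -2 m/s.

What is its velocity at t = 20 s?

56 m/s

Δv equals the area under the a-t graph; then v = v₀ + Δv.
0–5 s: -5 × 5 = -25 m/s
5–10 s: 9 × 5 = 45 m/s
10–12 s: 10 × 2 = 20 m/s
12–14 s: -12 × 2 = -24 m/s
14–20 s: 7 × 6 = 42 m/s
Δv = 58 m/s, so v(20) = -2 + (58) = 56 m/s.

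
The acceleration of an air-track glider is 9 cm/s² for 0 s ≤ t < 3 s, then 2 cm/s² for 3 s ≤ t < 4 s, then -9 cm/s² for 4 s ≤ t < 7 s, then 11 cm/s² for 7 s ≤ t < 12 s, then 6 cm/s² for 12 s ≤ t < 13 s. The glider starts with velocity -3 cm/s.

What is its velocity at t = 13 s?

60 cm/s

Δv equals the area under the a-t graph; then v = v₀ + Δv.
0–3 s: 9 × 3 = 27 cm/s
3–4 s: 2 × 1 = 2 cm/s
4–7 s: -9 × 3 = -27 cm/s
7–12 s: 11 × 5 = 55 cm/s
12–13 s: 6 × 1 = 6 cm/s
Δv = 63 cm/s, so v(13) = -3 + (63) = 60 cm/s.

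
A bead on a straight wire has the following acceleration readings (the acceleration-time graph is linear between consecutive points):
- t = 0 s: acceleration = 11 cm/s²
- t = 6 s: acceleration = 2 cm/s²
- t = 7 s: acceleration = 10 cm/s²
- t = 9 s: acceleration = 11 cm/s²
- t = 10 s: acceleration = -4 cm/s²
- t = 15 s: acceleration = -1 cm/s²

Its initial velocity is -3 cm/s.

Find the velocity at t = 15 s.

54 cm/s

Δv equals the area under the a-t graph; then v = v₀ + Δv.
0–6 s: ½(11 + 2)(6) = 39 cm/s
6–7 s: ½(2 + 10)(1) = 6 cm/s
7–9 s: ½(10 + 11)(2) = 21 cm/s
9–10 s: ½(11 + -4)(1) = 3.5 cm/s
10–15 s: ½(-4 + -1)(5) = -12.5 cm/s
Δv = 57 cm/s, so v(15) = -3 + (57) = 54 cm/s.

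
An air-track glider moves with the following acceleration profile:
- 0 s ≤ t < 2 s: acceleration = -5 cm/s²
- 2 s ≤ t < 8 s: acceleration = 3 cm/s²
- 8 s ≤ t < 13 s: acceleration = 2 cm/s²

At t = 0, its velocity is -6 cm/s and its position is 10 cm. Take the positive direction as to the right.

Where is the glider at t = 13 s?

On each constant-a segment, Δv = aΔt and Δx = v₀Δt + ½aΔt²; chain segment to segment.
0–2 s: v starts -6 cm/s; Δx = -6·2 + ½·-5·2² = -22 cm; v ends -16 cm/s.
2–8 s: v starts -16 cm/s; Δx = -16·6 + ½·3·6² = -42 cm; v ends 2 cm/s.
8–13 s: v starts 2 cm/s; Δx = 2·5 + ½·2·5² = 35 cm; v ends 12 cm/s.
x(13) = 10 + Σ Δx = -19 cm.

-19 cm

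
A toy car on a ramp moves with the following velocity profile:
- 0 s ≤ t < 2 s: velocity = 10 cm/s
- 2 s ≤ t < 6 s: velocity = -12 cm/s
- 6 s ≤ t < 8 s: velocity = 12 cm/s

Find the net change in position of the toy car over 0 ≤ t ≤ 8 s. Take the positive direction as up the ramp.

-4 cm

Displacement is the signed area under the v-t curve.
0–2 s: 10 × 2 = 20 cm
2–6 s: -12 × 4 = -48 cm
6–8 s: 12 × 2 = 24 cm
Net displacement = -4 cm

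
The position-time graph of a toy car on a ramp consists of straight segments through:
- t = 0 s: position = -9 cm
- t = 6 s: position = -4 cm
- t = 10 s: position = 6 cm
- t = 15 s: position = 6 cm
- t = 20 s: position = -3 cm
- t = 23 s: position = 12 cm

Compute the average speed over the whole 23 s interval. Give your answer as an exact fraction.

39/23 cm/s

Average speed = (total path length)/(elapsed time); on a piecewise-linear x-t graph the path length is Σ|Δx|.
0–6 s: |Δx| = |-4 − -9| = 5 cm
6–10 s: |Δx| = |6 − -4| = 10 cm
10–15 s: |Δx| = |6 − 6| = 0 cm
15–20 s: |Δx| = |-3 − 6| = 9 cm
20–23 s: |Δx| = |12 − -3| = 15 cm
Total path = 39 cm; average speed = 39/23 = 39/23 cm/s.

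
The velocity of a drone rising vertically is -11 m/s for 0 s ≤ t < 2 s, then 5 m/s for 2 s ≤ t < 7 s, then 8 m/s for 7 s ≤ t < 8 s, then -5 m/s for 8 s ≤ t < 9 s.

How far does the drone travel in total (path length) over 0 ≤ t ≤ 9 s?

60 m

Total distance travelled is ∫|v| dt — sum the magnitudes of each area piece.
0–2 s: |-11| × 2 = 22 m
2–7 s: |5| × 5 = 25 m
7–8 s: |8| × 1 = 8 m
8–9 s: |-5| × 1 = 5 m
Total distance = 60 m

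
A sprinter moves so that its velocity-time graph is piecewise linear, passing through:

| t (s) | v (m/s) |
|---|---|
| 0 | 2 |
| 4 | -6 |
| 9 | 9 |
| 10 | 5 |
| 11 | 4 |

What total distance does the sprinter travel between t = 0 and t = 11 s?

Total distance travelled is ∫|v| dt — sum the magnitudes of each area piece.
0–4 s: v = 0 at t = 1 s; triangle areas 1 + 9 = 10 m
4–9 s: v = 0 at t = 6 s; triangle areas 6 + 13.5 = 19.5 m
9–10 s: |½(9 + 5)(1)| = 7 m
10–11 s: |½(5 + 4)(1)| = 4.5 m
Total distance = 41 m

41 m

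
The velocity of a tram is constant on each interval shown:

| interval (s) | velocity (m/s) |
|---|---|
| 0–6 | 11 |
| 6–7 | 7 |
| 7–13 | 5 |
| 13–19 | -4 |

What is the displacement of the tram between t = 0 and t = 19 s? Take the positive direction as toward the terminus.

Net displacement equals the area under the velocity-time graph (areas below the axis count negative).
0–6 s: 11 × 6 = 66 m
6–7 s: 7 × 1 = 7 m
7–13 s: 5 × 6 = 30 m
13–19 s: -4 × 6 = -24 m
Net displacement = 79 m

79 m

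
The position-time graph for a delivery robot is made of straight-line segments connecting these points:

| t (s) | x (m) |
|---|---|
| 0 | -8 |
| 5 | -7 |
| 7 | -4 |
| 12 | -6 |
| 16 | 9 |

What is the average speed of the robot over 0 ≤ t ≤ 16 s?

1.3125 m/s

Average speed = (total path length)/(elapsed time); on a piecewise-linear x-t graph the path length is Σ|Δx|.
0–5 s: |Δx| = |-7 − -8| = 1 m
5–7 s: |Δx| = |-4 − -7| = 3 m
7–12 s: |Δx| = |-6 − -4| = 2 m
12–16 s: |Δx| = |9 − -6| = 15 m
Total path = 21 m; average speed = 21/16 = 1.3125 m/s.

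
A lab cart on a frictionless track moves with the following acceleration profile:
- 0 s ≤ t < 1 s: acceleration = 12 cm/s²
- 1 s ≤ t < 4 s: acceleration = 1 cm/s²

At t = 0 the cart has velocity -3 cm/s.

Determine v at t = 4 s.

12 cm/s

Δv equals the area under the a-t graph; then v = v₀ + Δv.
0–1 s: 12 × 1 = 12 cm/s
1–4 s: 1 × 3 = 3 cm/s
Δv = 15 cm/s, so v(4) = -3 + (15) = 12 cm/s.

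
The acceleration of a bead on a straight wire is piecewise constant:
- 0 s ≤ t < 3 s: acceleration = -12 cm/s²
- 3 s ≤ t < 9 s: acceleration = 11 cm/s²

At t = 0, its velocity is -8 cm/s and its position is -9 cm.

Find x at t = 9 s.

On each constant-a segment, Δv = aΔt and Δx = v₀Δt + ½aΔt²; chain segment to segment.
0–3 s: v starts -8 cm/s; Δx = -8·3 + ½·-12·3² = -78 cm; v ends -44 cm/s.
3–9 s: v starts -44 cm/s; Δx = -44·6 + ½·11·6² = -66 cm; v ends 22 cm/s.
x(9) = -9 + Σ Δx = -153 cm.

-153 cm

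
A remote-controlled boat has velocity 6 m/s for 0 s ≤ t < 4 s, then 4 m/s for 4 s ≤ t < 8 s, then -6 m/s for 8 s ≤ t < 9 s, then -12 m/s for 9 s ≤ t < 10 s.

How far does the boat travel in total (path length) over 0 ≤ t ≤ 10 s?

Distance (not displacement) is the total path length: add the absolute areas under v-t.
0–4 s: |6| × 4 = 24 m
4–8 s: |4| × 4 = 16 m
8–9 s: |-6| × 1 = 6 m
9–10 s: |-12| × 1 = 12 m
Total distance = 58 m

58 m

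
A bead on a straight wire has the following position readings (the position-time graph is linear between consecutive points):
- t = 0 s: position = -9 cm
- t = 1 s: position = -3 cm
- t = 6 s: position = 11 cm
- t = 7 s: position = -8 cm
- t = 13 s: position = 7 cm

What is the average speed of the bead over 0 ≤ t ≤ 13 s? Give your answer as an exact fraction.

54/13 cm/s

Average speed = (total path length)/(elapsed time); on a piecewise-linear x-t graph the path length is Σ|Δx|.
0–1 s: |Δx| = |-3 − -9| = 6 cm
1–6 s: |Δx| = |11 − -3| = 14 cm
6–7 s: |Δx| = |-8 − 11| = 19 cm
7–13 s: |Δx| = |7 − -8| = 15 cm
Total path = 54 cm; average speed = 54/13 = 54/13 cm/s.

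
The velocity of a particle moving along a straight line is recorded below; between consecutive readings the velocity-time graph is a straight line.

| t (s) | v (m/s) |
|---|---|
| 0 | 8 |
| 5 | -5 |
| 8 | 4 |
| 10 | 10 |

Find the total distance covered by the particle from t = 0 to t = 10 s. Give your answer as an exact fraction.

1480/39 m

Total distance travelled is ∫|v| dt — sum the magnitudes of each area piece.
0–5 s: v = 0 at t = 40/13 s; triangle areas 160/13 + 125/26 = 445/26 m
5–8 s: v = 0 at t = 20/3 s; triangle areas 25/6 + 8/3 = 41/6 m
8–10 s: |½(4 + 10)(2)| = 14 m
Total distance = 1480/39 m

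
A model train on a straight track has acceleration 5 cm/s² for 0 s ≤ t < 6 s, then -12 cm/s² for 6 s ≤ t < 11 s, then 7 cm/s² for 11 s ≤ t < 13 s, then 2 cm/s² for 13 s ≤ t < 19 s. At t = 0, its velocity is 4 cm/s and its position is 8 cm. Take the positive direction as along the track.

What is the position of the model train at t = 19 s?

On each constant-a segment, Δv = aΔt and Δx = v₀Δt + ½aΔt²; chain segment to segment.
0–6 s: v starts 4 cm/s; Δx = 4·6 + ½·5·6² = 114 cm; v ends 34 cm/s.
6–11 s: v starts 34 cm/s; Δx = 34·5 + ½·-12·5² = 20 cm; v ends -26 cm/s.
11–13 s: v starts -26 cm/s; Δx = -26·2 + ½·7·2² = -38 cm; v ends -12 cm/s.
13–19 s: v starts -12 cm/s; Δx = -12·6 + ½·2·6² = -36 cm; v ends 0 cm/s.
x(19) = 8 + Σ Δx = 68 cm.

68 cm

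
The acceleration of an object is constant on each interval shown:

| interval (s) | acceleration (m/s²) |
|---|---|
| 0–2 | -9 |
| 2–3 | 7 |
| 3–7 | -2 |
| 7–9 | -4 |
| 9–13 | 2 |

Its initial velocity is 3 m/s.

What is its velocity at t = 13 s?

-16 m/s

Δv equals the area under the a-t graph; then v = v₀ + Δv.
0–2 s: -9 × 2 = -18 m/s
2–3 s: 7 × 1 = 7 m/s
3–7 s: -2 × 4 = -8 m/s
7–9 s: -4 × 2 = -8 m/s
9–13 s: 2 × 4 = 8 m/s
Δv = -19 m/s, so v(13) = 3 + (-19) = -16 m/s.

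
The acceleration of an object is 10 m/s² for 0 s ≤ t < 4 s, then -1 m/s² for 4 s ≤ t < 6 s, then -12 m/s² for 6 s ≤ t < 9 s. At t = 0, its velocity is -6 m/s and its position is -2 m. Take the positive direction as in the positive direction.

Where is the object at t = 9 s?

162 m

On each constant-a segment, Δv = aΔt and Δx = v₀Δt + ½aΔt²; chain segment to segment.
0–4 s: v starts -6 m/s; Δx = -6·4 + ½·10·4² = 56 m; v ends 34 m/s.
4–6 s: v starts 34 m/s; Δx = 34·2 + ½·-1·2² = 66 m; v ends 32 m/s.
6–9 s: v starts 32 m/s; Δx = 32·3 + ½·-12·3² = 42 m; v ends -4 m/s.
x(9) = -2 + Σ Δx = 162 m.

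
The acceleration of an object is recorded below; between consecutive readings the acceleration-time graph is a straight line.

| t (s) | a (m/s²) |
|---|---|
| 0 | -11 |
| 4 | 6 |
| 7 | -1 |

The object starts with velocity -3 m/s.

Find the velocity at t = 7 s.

Δv equals the area under the a-t graph; then v = v₀ + Δv.
0–4 s: ½(-11 + 6)(4) = -10 m/s
4–7 s: ½(6 + -1)(3) = 7.5 m/s
Δv = -2.5 m/s, so v(7) = -3 + (-2.5) = -5.5 m/s.

-5.5 m/s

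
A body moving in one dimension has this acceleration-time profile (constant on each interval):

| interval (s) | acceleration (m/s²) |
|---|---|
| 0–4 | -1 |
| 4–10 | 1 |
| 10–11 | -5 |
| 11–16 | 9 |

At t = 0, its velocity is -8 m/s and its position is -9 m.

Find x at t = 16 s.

On each constant-a segment, Δv = aΔt and Δx = v₀Δt + ½aΔt²; chain segment to segment.
0–4 s: v starts -8 m/s; Δx = -8·4 + ½·-1·4² = -40 m; v ends -12 m/s.
4–10 s: v starts -12 m/s; Δx = -12·6 + ½·1·6² = -54 m; v ends -6 m/s.
10–11 s: v starts -6 m/s; Δx = -6·1 + ½·-5·1² = -8.5 m; v ends -11 m/s.
11–16 s: v starts -11 m/s; Δx = -11·5 + ½·9·5² = 57.5 m; v ends 34 m/s.
x(16) = -9 + Σ Δx = -54 m.

-54 m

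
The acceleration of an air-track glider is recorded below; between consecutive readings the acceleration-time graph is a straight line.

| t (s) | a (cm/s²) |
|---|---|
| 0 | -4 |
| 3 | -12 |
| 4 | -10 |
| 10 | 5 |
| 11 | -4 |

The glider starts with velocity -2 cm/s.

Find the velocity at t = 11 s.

-51.5 cm/s

Δv equals the area under the a-t graph; then v = v₀ + Δv.
0–3 s: ½(-4 + -12)(3) = -24 cm/s
3–4 s: ½(-12 + -10)(1) = -11 cm/s
4–10 s: ½(-10 + 5)(6) = -15 cm/s
10–11 s: ½(5 + -4)(1) = 0.5 cm/s
Δv = -49.5 cm/s, so v(11) = -2 + (-49.5) = -51.5 cm/s.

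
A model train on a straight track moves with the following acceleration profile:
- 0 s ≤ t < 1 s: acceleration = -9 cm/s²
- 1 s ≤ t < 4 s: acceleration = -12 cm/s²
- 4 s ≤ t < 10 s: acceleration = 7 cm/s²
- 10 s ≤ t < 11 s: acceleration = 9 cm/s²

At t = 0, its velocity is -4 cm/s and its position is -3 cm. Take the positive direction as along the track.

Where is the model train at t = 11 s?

-275 cm

On each constant-a segment, Δv = aΔt and Δx = v₀Δt + ½aΔt²; chain segment to segment.
0–1 s: v starts -4 cm/s; Δx = -4·1 + ½·-9·1² = -8.5 cm; v ends -13 cm/s.
1–4 s: v starts -13 cm/s; Δx = -13·3 + ½·-12·3² = -93 cm; v ends -49 cm/s.
4–10 s: v starts -49 cm/s; Δx = -49·6 + ½·7·6² = -168 cm; v ends -7 cm/s.
10–11 s: v starts -7 cm/s; Δx = -7·1 + ½·9·1² = -2.5 cm; v ends 2 cm/s.
x(11) = -3 + Σ Δx = -275 cm.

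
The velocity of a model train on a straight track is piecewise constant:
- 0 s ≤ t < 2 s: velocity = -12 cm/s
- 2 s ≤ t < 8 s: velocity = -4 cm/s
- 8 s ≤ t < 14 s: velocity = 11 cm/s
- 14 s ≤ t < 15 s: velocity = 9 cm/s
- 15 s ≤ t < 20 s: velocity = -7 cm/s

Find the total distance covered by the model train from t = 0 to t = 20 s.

Total distance travelled is ∫|v| dt — sum the magnitudes of each area piece.
0–2 s: |-12| × 2 = 24 cm
2–8 s: |-4| × 6 = 24 cm
8–14 s: |11| × 6 = 66 cm
14–15 s: |9| × 1 = 9 cm
15–20 s: |-7| × 5 = 35 cm
Total distance = 158 cm

158 cm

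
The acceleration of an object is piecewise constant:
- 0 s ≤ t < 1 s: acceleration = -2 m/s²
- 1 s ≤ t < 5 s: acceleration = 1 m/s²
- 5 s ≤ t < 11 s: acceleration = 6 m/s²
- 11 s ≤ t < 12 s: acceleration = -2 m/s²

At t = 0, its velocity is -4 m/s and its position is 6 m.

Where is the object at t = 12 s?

114 m

On each constant-a segment, Δv = aΔt and Δx = v₀Δt + ½aΔt²; chain segment to segment.
0–1 s: v starts -4 m/s; Δx = -4·1 + ½·-2·1² = -5 m; v ends -6 m/s.
1–5 s: v starts -6 m/s; Δx = -6·4 + ½·1·4² = -16 m; v ends -2 m/s.
5–11 s: v starts -2 m/s; Δx = -2·6 + ½·6·6² = 96 m; v ends 34 m/s.
11–12 s: v starts 34 m/s; Δx = 34·1 + ½·-2·1² = 33 m; v ends 32 m/s.
x(12) = 6 + Σ Δx = 114 m.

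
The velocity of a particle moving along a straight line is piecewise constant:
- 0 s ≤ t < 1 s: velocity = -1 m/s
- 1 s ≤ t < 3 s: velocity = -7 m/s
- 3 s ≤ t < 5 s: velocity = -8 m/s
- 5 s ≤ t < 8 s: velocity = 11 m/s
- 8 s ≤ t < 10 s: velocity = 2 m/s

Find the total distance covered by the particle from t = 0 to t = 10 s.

Total distance travelled is ∫|v| dt — sum the magnitudes of each area piece.
0–1 s: |-1| × 1 = 1 m
1–3 s: |-7| × 2 = 14 m
3–5 s: |-8| × 2 = 16 m
5–8 s: |11| × 3 = 33 m
8–10 s: |2| × 2 = 4 m
Total distance = 68 m

68 m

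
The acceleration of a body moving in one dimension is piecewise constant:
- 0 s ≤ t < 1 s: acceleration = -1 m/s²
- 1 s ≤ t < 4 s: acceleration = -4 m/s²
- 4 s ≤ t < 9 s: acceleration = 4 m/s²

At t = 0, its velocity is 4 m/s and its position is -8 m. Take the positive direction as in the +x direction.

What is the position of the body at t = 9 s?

-8.5 m

On each constant-a segment, Δv = aΔt and Δx = v₀Δt + ½aΔt²; chain segment to segment.
0–1 s: v starts 4 m/s; Δx = 4·1 + ½·-1·1² = 3.5 m; v ends 3 m/s.
1–4 s: v starts 3 m/s; Δx = 3·3 + ½·-4·3² = -9 m; v ends -9 m/s.
4–9 s: v starts -9 m/s; Δx = -9·5 + ½·4·5² = 5 m; v ends 11 m/s.
x(9) = -8 + Σ Δx = -8.5 m.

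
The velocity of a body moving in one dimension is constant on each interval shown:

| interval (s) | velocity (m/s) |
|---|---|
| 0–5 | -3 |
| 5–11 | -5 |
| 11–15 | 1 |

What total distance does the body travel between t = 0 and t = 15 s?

49 m

Distance (not displacement) is the total path length: add the absolute areas under v-t.
0–5 s: |-3| × 5 = 15 m
5–11 s: |-5| × 6 = 30 m
11–15 s: |1| × 4 = 4 m
Total distance = 49 m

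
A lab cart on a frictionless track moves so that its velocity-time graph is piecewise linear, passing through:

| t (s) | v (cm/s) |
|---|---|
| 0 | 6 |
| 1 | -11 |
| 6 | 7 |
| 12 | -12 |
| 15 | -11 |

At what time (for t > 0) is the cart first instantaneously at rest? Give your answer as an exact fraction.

t = 6/17 s

v changes sign on 0–1 s (from 6 to -11); the graph is linear there, so v = 0 at t = 0 + (-6)·(1 − 0)/(-11 − 6) = 6/17 s.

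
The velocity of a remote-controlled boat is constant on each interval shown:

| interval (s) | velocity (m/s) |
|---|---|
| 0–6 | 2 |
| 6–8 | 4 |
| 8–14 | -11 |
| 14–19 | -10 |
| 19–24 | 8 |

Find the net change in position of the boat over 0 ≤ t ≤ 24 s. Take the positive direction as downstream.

-56 m

Displacement is the signed area under the v-t curve.
0–6 s: 2 × 6 = 12 m
6–8 s: 4 × 2 = 8 m
8–14 s: -11 × 6 = -66 m
14–19 s: -10 × 5 = -50 m
19–24 s: 8 × 5 = 40 m
Net displacement = -56 m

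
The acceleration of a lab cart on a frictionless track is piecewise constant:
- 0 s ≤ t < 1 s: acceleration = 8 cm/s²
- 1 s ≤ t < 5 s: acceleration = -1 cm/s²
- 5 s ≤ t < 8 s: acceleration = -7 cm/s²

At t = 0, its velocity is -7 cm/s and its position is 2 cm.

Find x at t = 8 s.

-45.5 cm

On each constant-a segment, Δv = aΔt and Δx = v₀Δt + ½aΔt²; chain segment to segment.
0–1 s: v starts -7 cm/s; Δx = -7·1 + ½·8·1² = -3 cm; v ends 1 cm/s.
1–5 s: v starts 1 cm/s; Δx = 1·4 + ½·-1·4² = -4 cm; v ends -3 cm/s.
5–8 s: v starts -3 cm/s; Δx = -3·3 + ½·-7·3² = -40.5 cm; v ends -24 cm/s.
x(8) = 2 + Σ Δx = -45.5 cm.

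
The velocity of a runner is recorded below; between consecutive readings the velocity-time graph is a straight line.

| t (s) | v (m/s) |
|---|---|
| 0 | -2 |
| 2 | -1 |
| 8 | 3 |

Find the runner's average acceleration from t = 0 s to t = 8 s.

0.625 m/s²

Average acceleration = Δv/Δt = (3 − -2)/(8 − 0) = 0.625 m/s².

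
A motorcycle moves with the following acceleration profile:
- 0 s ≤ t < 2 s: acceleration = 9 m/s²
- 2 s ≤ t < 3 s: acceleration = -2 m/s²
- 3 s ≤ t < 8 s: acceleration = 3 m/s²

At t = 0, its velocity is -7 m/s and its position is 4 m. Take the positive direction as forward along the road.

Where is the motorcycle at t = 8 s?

On each constant-a segment, Δv = aΔt and Δx = v₀Δt + ½aΔt²; chain segment to segment.
0–2 s: v starts -7 m/s; Δx = -7·2 + ½·9·2² = 4 m; v ends 11 m/s.
2–3 s: v starts 11 m/s; Δx = 11·1 + ½·-2·1² = 10 m; v ends 9 m/s.
3–8 s: v starts 9 m/s; Δx = 9·5 + ½·3·5² = 82.5 m; v ends 24 m/s.
x(8) = 4 + Σ Δx = 100.5 m.

100.5 m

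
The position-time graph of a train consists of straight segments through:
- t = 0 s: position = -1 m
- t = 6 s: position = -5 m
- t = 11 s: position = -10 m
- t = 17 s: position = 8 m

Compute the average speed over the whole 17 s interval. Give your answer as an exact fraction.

Average speed = (total path length)/(elapsed time); on a piecewise-linear x-t graph the path length is Σ|Δx|.
0–6 s: |Δx| = |-5 − -1| = 4 m
6–11 s: |Δx| = |-10 − -5| = 5 m
11–17 s: |Δx| = |8 − -10| = 18 m
Total path = 27 m; average speed = 27/17 = 27/17 m/s.

27/17 m/s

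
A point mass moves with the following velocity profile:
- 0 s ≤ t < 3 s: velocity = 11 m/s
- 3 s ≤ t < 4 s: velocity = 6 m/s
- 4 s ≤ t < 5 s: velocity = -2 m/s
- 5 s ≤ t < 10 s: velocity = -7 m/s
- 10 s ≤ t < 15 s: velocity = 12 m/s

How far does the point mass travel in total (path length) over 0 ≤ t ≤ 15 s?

Total distance travelled is ∫|v| dt — sum the magnitudes of each area piece.
0–3 s: |11| × 3 = 33 m
3–4 s: |6| × 1 = 6 m
4–5 s: |-2| × 1 = 2 m
5–10 s: |-7| × 5 = 35 m
10–15 s: |12| × 5 = 60 m
Total distance = 136 m

136 m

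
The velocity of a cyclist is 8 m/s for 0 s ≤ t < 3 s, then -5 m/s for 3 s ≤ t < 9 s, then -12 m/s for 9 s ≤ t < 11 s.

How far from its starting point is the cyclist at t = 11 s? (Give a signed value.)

-30 m

Net displacement equals the area under the velocity-time graph (areas below the axis count negative).
0–3 s: 8 × 3 = 24 m
3–9 s: -5 × 6 = -30 m
9–11 s: -12 × 2 = -24 m
Net displacement = -30 m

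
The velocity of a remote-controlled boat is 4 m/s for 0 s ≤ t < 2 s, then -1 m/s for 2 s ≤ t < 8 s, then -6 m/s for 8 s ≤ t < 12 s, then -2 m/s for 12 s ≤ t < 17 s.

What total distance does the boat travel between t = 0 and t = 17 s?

Total distance travelled is ∫|v| dt — sum the magnitudes of each area piece.
0–2 s: |4| × 2 = 8 m
2–8 s: |-1| × 6 = 6 m
8–12 s: |-6| × 4 = 24 m
12–17 s: |-2| × 5 = 10 m
Total distance = 48 m

48 m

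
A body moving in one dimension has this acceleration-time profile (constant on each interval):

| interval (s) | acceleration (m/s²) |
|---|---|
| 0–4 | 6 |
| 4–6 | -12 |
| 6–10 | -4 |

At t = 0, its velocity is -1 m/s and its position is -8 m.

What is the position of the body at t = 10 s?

22 m

On each constant-a segment, Δv = aΔt and Δx = v₀Δt + ½aΔt²; chain segment to segment.
0–4 s: v starts -1 m/s; Δx = -1·4 + ½·6·4² = 44 m; v ends 23 m/s.
4–6 s: v starts 23 m/s; Δx = 23·2 + ½·-12·2² = 22 m; v ends -1 m/s.
6–10 s: v starts -1 m/s; Δx = -1·4 + ½·-4·4² = -36 m; v ends -17 m/s.
x(10) = -8 + Σ Δx = 22 m.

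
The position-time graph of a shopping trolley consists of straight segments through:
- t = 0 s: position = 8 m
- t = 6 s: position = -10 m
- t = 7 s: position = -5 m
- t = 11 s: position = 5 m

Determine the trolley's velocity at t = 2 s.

-3 m/s

Velocity is the slope of the x-t graph on 0–6 s: (-10 − 8)/(6 − 0) = -3 m/s.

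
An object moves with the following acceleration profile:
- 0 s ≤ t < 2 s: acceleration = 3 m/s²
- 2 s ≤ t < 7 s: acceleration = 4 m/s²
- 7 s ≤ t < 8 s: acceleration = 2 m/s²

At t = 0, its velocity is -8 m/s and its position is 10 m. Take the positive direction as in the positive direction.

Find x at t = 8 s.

On each constant-a segment, Δv = aΔt and Δx = v₀Δt + ½aΔt²; chain segment to segment.
0–2 s: v starts -8 m/s; Δx = -8·2 + ½·3·2² = -10 m; v ends -2 m/s.
2–7 s: v starts -2 m/s; Δx = -2·5 + ½·4·5² = 40 m; v ends 18 m/s.
7–8 s: v starts 18 m/s; Δx = 18·1 + ½·2·1² = 19 m; v ends 20 m/s.
x(8) = 10 + Σ Δx = 59 m.

59 m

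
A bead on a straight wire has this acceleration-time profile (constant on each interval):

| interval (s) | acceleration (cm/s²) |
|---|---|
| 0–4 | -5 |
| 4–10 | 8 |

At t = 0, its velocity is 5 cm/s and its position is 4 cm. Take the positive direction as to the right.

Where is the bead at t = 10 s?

38 cm

On each constant-a segment, Δv = aΔt and Δx = v₀Δt + ½aΔt²; chain segment to segment.
0–4 s: v starts 5 cm/s; Δx = 5·4 + ½·-5·4² = -20 cm; v ends -15 cm/s.
4–10 s: v starts -15 cm/s; Δx = -15·6 + ½·8·6² = 54 cm; v ends 33 cm/s.
x(10) = 4 + Σ Δx = 38 cm.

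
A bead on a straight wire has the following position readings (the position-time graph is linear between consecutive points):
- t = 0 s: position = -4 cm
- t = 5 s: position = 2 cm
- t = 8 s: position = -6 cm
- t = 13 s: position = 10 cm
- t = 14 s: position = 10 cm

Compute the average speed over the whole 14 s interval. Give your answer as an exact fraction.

15/7 cm/s

Average speed = (total path length)/(elapsed time); on a piecewise-linear x-t graph the path length is Σ|Δx|.
0–5 s: |Δx| = |2 − -4| = 6 cm
5–8 s: |Δx| = |-6 − 2| = 8 cm
8–13 s: |Δx| = |10 − -6| = 16 cm
13–14 s: |Δx| = |10 − 10| = 0 cm
Total path = 30 cm; average speed = 30/14 = 15/7 cm/s.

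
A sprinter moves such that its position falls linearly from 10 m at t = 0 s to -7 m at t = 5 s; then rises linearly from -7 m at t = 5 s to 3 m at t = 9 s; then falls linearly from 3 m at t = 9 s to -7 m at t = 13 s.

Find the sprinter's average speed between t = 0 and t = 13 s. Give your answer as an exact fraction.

Average speed = (total path length)/(elapsed time); on a piecewise-linear x-t graph the path length is Σ|Δx|.
0–5 s: |Δx| = |-7 − 10| = 17 m
5–9 s: |Δx| = |3 − -7| = 10 m
9–13 s: |Δx| = |-7 − 3| = 10 m
Total path = 37 m; average speed = 37/13 = 37/13 m/s.

37/13 m/s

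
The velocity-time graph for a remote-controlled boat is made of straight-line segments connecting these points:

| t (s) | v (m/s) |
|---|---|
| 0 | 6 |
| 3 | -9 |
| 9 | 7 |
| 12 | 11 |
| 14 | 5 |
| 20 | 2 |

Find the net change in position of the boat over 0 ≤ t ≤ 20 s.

53.5 m

Displacement is the signed area under the v-t curve.
0–3 s: ½(6 + -9)(3) = -4.5 m
3–9 s: ½(-9 + 7)(6) = -6 m
9–12 s: ½(7 + 11)(3) = 27 m
12–14 s: ½(11 + 5)(2) = 16 m
14–20 s: ½(5 + 2)(6) = 21 m
Net displacement = 53.5 m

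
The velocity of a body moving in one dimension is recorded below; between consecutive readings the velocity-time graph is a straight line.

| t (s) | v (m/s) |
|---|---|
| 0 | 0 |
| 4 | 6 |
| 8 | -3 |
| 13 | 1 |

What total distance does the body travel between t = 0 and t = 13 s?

Distance (not displacement) is the total path length: add the absolute areas under v-t.
0–4 s: |½(0 + 6)(4)| = 12 m
4–8 s: v = 0 at t = 20/3 s; triangle areas 8 + 2 = 10 m
8–13 s: v = 0 at t = 11.75 s; triangle areas 5.625 + 0.625 = 6.25 m
Total distance = 28.25 m

28.25 m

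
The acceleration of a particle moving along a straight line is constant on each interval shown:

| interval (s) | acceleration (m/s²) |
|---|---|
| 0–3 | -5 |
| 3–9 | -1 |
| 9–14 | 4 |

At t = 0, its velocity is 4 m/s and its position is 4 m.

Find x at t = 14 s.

On each constant-a segment, Δv = aΔt and Δx = v₀Δt + ½aΔt²; chain segment to segment.
0–3 s: v starts 4 m/s; Δx = 4·3 + ½·-5·3² = -10.5 m; v ends -11 m/s.
3–9 s: v starts -11 m/s; Δx = -11·6 + ½·-1·6² = -84 m; v ends -17 m/s.
9–14 s: v starts -17 m/s; Δx = -17·5 + ½·4·5² = -35 m; v ends 3 m/s.
x(14) = 4 + Σ Δx = -125.5 m.

-125.5 m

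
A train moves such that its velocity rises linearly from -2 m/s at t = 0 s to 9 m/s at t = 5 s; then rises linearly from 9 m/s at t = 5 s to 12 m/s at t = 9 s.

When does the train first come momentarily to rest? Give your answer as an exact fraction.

v changes sign on 0–5 s (from -2 to 9); the graph is linear there, so v = 0 at t = 0 + (2)·(5 − 0)/(9 − -2) = 10/11 s.

t = 10/11 s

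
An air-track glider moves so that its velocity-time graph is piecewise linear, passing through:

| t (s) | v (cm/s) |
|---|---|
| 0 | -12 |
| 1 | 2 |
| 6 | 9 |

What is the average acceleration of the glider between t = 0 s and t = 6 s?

3.5 cm/s²

Average acceleration = Δv/Δt = (9 − -12)/(6 − 0) = 3.5 cm/s².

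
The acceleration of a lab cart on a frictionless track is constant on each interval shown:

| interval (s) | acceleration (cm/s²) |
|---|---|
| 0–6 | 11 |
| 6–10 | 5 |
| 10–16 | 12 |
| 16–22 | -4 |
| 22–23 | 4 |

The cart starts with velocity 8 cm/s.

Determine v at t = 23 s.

Δv equals the area under the a-t graph; then v = v₀ + Δv.
0–6 s: 11 × 6 = 66 cm/s
6–10 s: 5 × 4 = 20 cm/s
10–16 s: 12 × 6 = 72 cm/s
16–22 s: -4 × 6 = -24 cm/s
22–23 s: 4 × 1 = 4 cm/s
Δv = 138 cm/s, so v(23) = 8 + (138) = 146 cm/s.

146 cm/s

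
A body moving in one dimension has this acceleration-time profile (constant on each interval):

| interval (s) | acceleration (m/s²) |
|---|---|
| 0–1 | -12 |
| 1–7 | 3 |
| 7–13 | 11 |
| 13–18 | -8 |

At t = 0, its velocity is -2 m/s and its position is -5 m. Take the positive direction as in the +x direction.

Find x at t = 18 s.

On each constant-a segment, Δv = aΔt and Δx = v₀Δt + ½aΔt²; chain segment to segment.
0–1 s: v starts -2 m/s; Δx = -2·1 + ½·-12·1² = -8 m; v ends -14 m/s.
1–7 s: v starts -14 m/s; Δx = -14·6 + ½·3·6² = -30 m; v ends 4 m/s.
7–13 s: v starts 4 m/s; Δx = 4·6 + ½·11·6² = 222 m; v ends 70 m/s.
13–18 s: v starts 70 m/s; Δx = 70·5 + ½·-8·5² = 250 m; v ends 30 m/s.
x(18) = -5 + Σ Δx = 429 m.

429 m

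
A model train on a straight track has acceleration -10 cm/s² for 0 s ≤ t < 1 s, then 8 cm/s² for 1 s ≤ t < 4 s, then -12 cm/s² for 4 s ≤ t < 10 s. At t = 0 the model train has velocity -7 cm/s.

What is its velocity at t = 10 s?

-65 cm/s

Δv equals the area under the a-t graph; then v = v₀ + Δv.
0–1 s: -10 × 1 = -10 cm/s
1–4 s: 8 × 3 = 24 cm/s
4–10 s: -12 × 6 = -72 cm/s
Δv = -58 cm/s, so v(10) = -7 + (-58) = -65 cm/s.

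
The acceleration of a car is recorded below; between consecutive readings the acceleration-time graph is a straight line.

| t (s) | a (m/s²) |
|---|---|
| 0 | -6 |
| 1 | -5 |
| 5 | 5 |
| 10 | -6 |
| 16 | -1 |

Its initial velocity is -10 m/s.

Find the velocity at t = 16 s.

-39 m/s

Δv equals the area under the a-t graph; then v = v₀ + Δv.
0–1 s: ½(-6 + -5)(1) = -5.5 m/s
1–5 s: ½(-5 + 5)(4) = 0 m/s
5–10 s: ½(5 + -6)(5) = -2.5 m/s
10–16 s: ½(-6 + -1)(6) = -21 m/s
Δv = -29 m/s, so v(16) = -10 + (-29) = -39 m/s.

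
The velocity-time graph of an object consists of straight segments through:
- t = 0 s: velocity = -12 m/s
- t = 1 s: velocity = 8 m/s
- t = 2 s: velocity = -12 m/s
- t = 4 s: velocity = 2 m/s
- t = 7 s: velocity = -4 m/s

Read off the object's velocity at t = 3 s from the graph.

-5 m/s

On 2–4 s the graph is linear from -12 to 2 m/s: v(3) = -12 + (2 − -12)·(3 − 2)/(4 − 2) = -5 m/s.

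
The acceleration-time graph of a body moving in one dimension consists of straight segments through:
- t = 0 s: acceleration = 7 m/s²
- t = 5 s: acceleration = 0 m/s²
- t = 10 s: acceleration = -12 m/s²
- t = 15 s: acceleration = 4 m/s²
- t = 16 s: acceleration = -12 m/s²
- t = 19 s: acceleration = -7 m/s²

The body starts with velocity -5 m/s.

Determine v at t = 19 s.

Δv equals the area under the a-t graph; then v = v₀ + Δv.
0–5 s: ½(7 + 0)(5) = 17.5 m/s
5–10 s: ½(0 + -12)(5) = -30 m/s
10–15 s: ½(-12 + 4)(5) = -20 m/s
15–16 s: ½(4 + -12)(1) = -4 m/s
16–19 s: ½(-12 + -7)(3) = -28.5 m/s
Δv = -65 m/s, so v(19) = -5 + (-65) = -70 m/s.

-70 m/s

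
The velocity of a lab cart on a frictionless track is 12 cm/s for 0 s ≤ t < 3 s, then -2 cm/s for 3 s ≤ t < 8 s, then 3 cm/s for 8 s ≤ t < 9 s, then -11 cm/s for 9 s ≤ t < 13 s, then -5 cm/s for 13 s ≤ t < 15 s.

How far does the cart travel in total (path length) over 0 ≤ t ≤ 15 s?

Distance (not displacement) is the total path length: add the absolute areas under v-t.
0–3 s: |12| × 3 = 36 cm
3–8 s: |-2| × 5 = 10 cm
8–9 s: |3| × 1 = 3 cm
9–13 s: |-11| × 4 = 44 cm
13–15 s: |-5| × 2 = 10 cm
Total distance = 103 cm

103 cm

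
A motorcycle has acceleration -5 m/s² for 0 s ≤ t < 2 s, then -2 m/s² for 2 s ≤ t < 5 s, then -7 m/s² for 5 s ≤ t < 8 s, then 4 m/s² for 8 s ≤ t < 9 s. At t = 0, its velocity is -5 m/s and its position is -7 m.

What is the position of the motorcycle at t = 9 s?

On each constant-a segment, Δv = aΔt and Δx = v₀Δt + ½aΔt²; chain segment to segment.
0–2 s: v starts -5 m/s; Δx = -5·2 + ½·-5·2² = -20 m; v ends -15 m/s.
2–5 s: v starts -15 m/s; Δx = -15·3 + ½·-2·3² = -54 m; v ends -21 m/s.
5–8 s: v starts -21 m/s; Δx = -21·3 + ½·-7·3² = -94.5 m; v ends -42 m/s.
8–9 s: v starts -42 m/s; Δx = -42·1 + ½·4·1² = -40 m; v ends -38 m/s.
x(9) = -7 + Σ Δx = -215.5 m.

-215.5 m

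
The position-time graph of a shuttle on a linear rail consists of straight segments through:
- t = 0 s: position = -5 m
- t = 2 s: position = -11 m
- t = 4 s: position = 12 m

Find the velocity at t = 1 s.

Velocity is the slope of the x-t graph on 0–2 s: (-11 − -5)/(2 − 0) = -3 m/s.

-3 m/s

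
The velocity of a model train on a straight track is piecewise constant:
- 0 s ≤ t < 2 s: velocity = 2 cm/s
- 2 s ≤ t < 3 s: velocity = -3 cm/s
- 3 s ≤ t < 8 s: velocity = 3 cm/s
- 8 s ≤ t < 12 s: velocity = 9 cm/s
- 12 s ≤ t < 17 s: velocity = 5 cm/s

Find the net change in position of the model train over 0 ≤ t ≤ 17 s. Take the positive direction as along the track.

Displacement is the signed area under the v-t curve.
0–2 s: 2 × 2 = 4 cm
2–3 s: -3 × 1 = -3 cm
3–8 s: 3 × 5 = 15 cm
8–12 s: 9 × 4 = 36 cm
12–17 s: 5 × 5 = 25 cm
Net displacement = 77 cm

77 cm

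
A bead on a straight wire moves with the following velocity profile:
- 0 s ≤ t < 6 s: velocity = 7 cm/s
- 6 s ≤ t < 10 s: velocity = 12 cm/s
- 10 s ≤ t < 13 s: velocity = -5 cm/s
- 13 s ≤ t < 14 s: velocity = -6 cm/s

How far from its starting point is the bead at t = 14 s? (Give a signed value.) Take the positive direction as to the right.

Displacement is the signed area under the v-t curve.
0–6 s: 7 × 6 = 42 cm
6–10 s: 12 × 4 = 48 cm
10–13 s: -5 × 3 = -15 cm
13–14 s: -6 × 1 = -6 cm
Net displacement = 69 cm

69 cm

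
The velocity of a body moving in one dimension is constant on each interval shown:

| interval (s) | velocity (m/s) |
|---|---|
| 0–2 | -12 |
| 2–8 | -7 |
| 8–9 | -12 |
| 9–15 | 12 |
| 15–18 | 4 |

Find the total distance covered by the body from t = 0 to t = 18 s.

162 m

Total distance travelled is ∫|v| dt — sum the magnitudes of each area piece.
0–2 s: |-12| × 2 = 24 m
2–8 s: |-7| × 6 = 42 m
8–9 s: |-12| × 1 = 12 m
9–15 s: |12| × 6 = 72 m
15–18 s: |4| × 3 = 12 m
Total distance = 162 m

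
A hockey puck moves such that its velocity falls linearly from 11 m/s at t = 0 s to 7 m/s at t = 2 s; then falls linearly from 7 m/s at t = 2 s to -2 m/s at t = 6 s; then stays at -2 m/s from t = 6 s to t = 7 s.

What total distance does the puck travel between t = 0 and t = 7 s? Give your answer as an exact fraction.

286/9 m

Distance (not displacement) is the total path length: add the absolute areas under v-t.
0–2 s: |½(11 + 7)(2)| = 18 m
2–6 s: v = 0 at t = 46/9 s; triangle areas 98/9 + 8/9 = 106/9 m
6–7 s: |-2| × 1 = 2 m
Total distance = 286/9 m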